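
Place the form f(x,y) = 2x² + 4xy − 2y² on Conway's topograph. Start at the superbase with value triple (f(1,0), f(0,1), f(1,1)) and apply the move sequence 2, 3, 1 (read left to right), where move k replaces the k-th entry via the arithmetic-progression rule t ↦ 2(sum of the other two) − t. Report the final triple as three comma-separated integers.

start (2,-2,4) = (f(1,0),f(0,1),f(1,1))
replace slot 2: 2·(2+4) − (-2) = 14 → (2,14,4)
replace slot 3: 2·(2+14) − 4 = 28 → (2,14,28)
replace slot 1: 2·(14+28) − 2 = 82 → (82,14,28)

82,14,28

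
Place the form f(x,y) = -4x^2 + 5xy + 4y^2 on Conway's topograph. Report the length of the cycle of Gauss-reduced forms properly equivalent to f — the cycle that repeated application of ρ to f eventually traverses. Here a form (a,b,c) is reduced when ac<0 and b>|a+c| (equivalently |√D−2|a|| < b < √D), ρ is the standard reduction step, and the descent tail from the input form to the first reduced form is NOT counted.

D = 89, ⌊√D⌋ = 9
river: ρ → (4,3,-5)
river: ρ → (-5,7,2)
river: ρ → (2,9,-1)
river: ρ → (-1,9,2)
river: ρ → (2,7,-5)
river: ρ → (-5,3,4)
river: ρ → (4,5,-4)
river: ρ → (-4,3,5)
river: ρ → (5,7,-2)
river: ρ → (-2,9,1)
river: ρ → (1,9,-2)
river: ρ → (-2,7,5)
river: ρ → (5,3,-4)
river: ρ → (-4,5,4)
ρ-cycle length = 14 (tail of 0 descent steps not counted)

14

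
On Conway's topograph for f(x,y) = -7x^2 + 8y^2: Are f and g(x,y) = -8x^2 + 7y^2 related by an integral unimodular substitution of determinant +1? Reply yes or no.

D₁ = 224, D₂ = 224
river cycle of f (length 2): (-7, 14, 1), (1, 14, -7)
river cycle of g (length 2): (7, 14, -1), (-1, 14, 7)
cycles differ ⇒ inequivalent

no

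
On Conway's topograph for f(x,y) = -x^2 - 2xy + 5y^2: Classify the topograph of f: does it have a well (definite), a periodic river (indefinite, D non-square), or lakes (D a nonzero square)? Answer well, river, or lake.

D = b²−4ac = (-2)² − 4·(-1)·5 = 24
D > 0 non-square ⇒ indefinite ⇒ periodic river

river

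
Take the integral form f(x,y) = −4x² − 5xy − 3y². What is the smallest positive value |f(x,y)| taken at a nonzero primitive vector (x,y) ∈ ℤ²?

translate: b→-3 (≡5 mod 8), so (4,5,3)→(4,-3,2)
flip: (4,-3,2)→(2,3,4)
translate: b→-1 (≡3 mod 4), so (2,3,4)→(2,-1,3)
reduced (well bottom): (2,-1,3) with a≤c, −a<b≤a
well minimum |f| = |-2| = 2 (negative-definite)

2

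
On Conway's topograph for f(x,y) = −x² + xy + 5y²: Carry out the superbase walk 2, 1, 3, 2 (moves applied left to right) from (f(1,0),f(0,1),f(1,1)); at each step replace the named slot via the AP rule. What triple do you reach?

start (-1,5,5) = (f(1,0),f(0,1),f(1,1))
replace slot 2: 2·((-1)+5) − 5 = 3 → (-1,3,5)
replace slot 1: 2·(3+5) − (-1) = 17 → (17,3,5)
replace slot 3: 2·(17+3) − 5 = 35 → (17,3,35)
replace slot 2: 2·(17+35) − 3 = 101 → (17,101,35)

17,101,35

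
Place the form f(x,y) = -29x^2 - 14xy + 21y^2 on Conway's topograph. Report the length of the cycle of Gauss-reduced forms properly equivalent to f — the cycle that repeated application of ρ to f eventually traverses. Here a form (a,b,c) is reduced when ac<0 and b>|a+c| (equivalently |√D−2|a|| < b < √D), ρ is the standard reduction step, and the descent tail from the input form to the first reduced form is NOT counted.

D = 2632, ⌊√D⌋ = 51
descent: ρ → (21,14,-29)  [lands on river]
river: ρ → (-29,44,6)
river: ρ → (6,40,-43)
river: ρ → (-43,46,3)
river: ρ → (3,50,-11)
river: ρ → (-11,38,27)
river: ρ → (27,16,-22)
river: ρ → (-22,28,21)
ρ-cycle length = 8 (tail of 1 descent step not counted)

8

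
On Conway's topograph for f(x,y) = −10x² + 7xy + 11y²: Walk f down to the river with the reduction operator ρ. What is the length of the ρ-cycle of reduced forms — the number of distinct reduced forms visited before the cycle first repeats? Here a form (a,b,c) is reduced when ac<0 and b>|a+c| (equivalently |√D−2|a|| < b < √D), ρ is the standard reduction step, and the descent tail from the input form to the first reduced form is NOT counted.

D = 489, ⌊√D⌋ = 22
river: ρ → (11,15,-6)
river: ρ → (-6,21,2)
river: ρ → (2,19,-16)
river: ρ → (-16,13,5)
river: ρ → (5,17,-10)
river: ρ → (-10,3,12)
river: ρ → (12,21,-1)
river: ρ → (-1,21,12)
river: ρ → (12,3,-10)
river: ρ → (-10,17,5)
river: ρ → (5,13,-16)
river: ρ → (-16,19,2)
river: ρ → (2,21,-6)
river: ρ → (-6,15,11)
river: ρ → (11,7,-10)
river: ρ → (-10,13,8)
river: ρ → (8,19,-4)
river: ρ → (-4,21,3)
river: ρ → (3,21,-4)
river: ρ → (-4,19,8)
river: ρ → (8,13,-10)
river: ρ → (-10,7,11)
ρ-cycle length = 22 (tail of 0 descent steps not counted)

22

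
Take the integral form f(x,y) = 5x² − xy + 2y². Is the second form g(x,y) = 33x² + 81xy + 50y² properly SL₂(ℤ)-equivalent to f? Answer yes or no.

D₁ = -39, D₂ = -39
f: flip: (5,-1,2)→(2,1,5)
f: reduced (well bottom): (2,1,5) with a≤c, −a<b≤a
g: translate: b→15 (≡81 mod 66), so (33,81,50)→(33,15,2)
g: flip: (33,15,2)→(2,-15,33)
g: translate: b→1 (≡-15 mod 4), so (2,-15,33)→(2,1,5)
g: reduced (well bottom): (2,1,5) with a≤c, −a<b≤a
reduced forms (2, 1, 5) vs (2, 1, 5) ⇒ equivalent

yes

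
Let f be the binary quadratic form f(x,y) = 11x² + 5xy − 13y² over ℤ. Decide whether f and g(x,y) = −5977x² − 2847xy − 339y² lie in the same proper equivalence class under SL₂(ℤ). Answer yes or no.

D₁ = 597, D₂ = 597
river cycle of f (length 10): (-13, 21, 3), (3, 21, -13), (-13, 5, 11), (11, 17, -7), (-7, 11, 17), (17, 23, -1), (-1, 23, 17), (17, 11, -7), (-7, 17, 11), (11, 5, -13)
river cycle of g (length 10): (-13, 21, 3), (3, 21, -13), (-13, 5, 11), (11, 17, -7), (-7, 11, 17), (17, 23, -1), (-1, 23, 17), (17, 11, -7), (-7, 17, 11), (11, 5, -13)
cycles coincide ⇒ equivalent

yes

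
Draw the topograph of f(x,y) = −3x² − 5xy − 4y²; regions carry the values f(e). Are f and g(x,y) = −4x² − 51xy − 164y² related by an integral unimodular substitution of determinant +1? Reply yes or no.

D₁ = -23, D₂ = -23
f is negative-definite; reduce −f:
−f: translate: b→-1 (≡5 mod 6), so (3,5,4)→(3,-1,2)
−f: flip: (3,-1,2)→(2,1,3)
−f: reduced (well bottom): (2,1,3) with a≤c, −a<b≤a
flip sign back: reduced form of f is (-2,-1,-3)
g is negative-definite; reduce −g:
−g: translate: b→3 (≡51 mod 8), so (4,51,164)→(4,3,2)
−g: flip: (4,3,2)→(2,-3,4)
−g: translate: b→1 (≡-3 mod 4), so (2,-3,4)→(2,1,3)
−g: reduced (well bottom): (2,1,3) with a≤c, −a<b≤a
flip sign back: reduced form of g is (-2,-1,-3)
reduced forms (-2, -1, -3) vs (-2, -1, -3) ⇒ equivalent

yes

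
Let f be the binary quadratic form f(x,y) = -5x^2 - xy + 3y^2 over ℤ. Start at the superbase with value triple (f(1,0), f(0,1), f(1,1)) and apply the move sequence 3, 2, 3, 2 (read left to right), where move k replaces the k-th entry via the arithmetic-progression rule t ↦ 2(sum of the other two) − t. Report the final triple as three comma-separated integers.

start (-5,3,-3) = (f(1,0),f(0,1),f(1,1))
replace slot 3: 2·((-5)+3) − (-3) = -1 → (-5,3,-1)
replace slot 2: 2·((-5)+(-1)) − 3 = -15 → (-5,-15,-1)
replace slot 3: 2·((-5)+(-15)) − (-1) = -39 → (-5,-15,-39)
replace slot 2: 2·((-5)+(-39)) − (-15) = -73 → (-5,-73,-39)

-5,-73,-39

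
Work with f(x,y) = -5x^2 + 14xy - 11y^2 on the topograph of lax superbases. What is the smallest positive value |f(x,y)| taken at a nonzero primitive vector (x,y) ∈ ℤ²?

translate: b→-4 (≡-14 mod 10), so (5,-14,11)→(5,-4,2)
flip: (5,-4,2)→(2,4,5)
translate: b→0 (≡4 mod 4), so (2,4,5)→(2,0,3)
reduced (well bottom): (2,0,3) with a≤c, −a<b≤a
well minimum |f| = |-2| = 2 (negative-definite)

2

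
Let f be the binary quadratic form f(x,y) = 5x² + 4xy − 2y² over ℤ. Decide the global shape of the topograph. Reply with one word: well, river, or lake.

D = b²−4ac = 4² − 4·5·(-2) = 56
D > 0 non-square ⇒ indefinite ⇒ periodic river

river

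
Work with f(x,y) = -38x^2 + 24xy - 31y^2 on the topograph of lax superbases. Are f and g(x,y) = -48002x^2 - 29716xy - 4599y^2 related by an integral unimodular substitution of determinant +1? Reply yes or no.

D₁ = -4136, D₂ = -4136
f is negative-definite; reduce −f:
−f: flip: (38,-24,31)→(31,24,38)
−f: reduced (well bottom): (31,24,38) with a≤c, −a<b≤a
flip sign back: reduced form of f is (-31,-24,-38)
g is negative-definite; reduce −g:
−g: flip: (48002,29716,4599)→(4599,-29716,48002)
−g: translate: b→-2122 (≡-29716 mod 9198), so (4599,-29716,48002)→(4599,-2122,245)
−g: flip: (4599,-2122,245)→(245,2122,4599)
−g: translate: b→162 (≡2122 mod 490), so (245,2122,4599)→(245,162,31)
−g: flip: (245,162,31)→(31,-162,245)
−g: translate: b→24 (≡-162 mod 62), so (31,-162,245)→(31,24,38)
−g: reduced (well bottom): (31,24,38) with a≤c, −a<b≤a
flip sign back: reduced form of g is (-31,-24,-38)
reduced forms (-31, -24, -38) vs (-31, -24, -38) ⇒ equivalent

yes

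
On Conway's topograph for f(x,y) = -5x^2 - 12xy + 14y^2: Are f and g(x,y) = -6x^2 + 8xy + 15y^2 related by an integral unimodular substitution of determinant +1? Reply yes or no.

D₁ = 424, D₂ = 424
river cycle of f (length 14): (14, 12, -5), (-5, 18, 5), (5, 12, -14), (-14, 16, 3), (3, 20, -2), (-2, 20, 3), (3, 16, -14), (-14, 12, 5), (5, 18, -5), (-5, 12, 14), … (4 more)
river cycle of g (length 18): (-6, 20, 1), (1, 20, -6), (-6, 16, 7), (7, 12, -10), (-10, 8, 9), (9, 10, -9), (-9, 8, 10), (10, 12, -7), (-7, 16, 6), (6, 20, -1), … (8 more)
cycles differ ⇒ inequivalent

no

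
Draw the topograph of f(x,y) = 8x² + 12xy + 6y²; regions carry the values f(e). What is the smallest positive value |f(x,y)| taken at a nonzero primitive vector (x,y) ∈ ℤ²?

translate: b→-4 (≡12 mod 16), so (8,12,6)→(8,-4,2)
flip: (8,-4,2)→(2,4,8)
translate: b→0 (≡4 mod 4), so (2,4,8)→(2,0,6)
reduced (well bottom): (2,0,6) with a≤c, −a<b≤a
well minimum = a = 2

2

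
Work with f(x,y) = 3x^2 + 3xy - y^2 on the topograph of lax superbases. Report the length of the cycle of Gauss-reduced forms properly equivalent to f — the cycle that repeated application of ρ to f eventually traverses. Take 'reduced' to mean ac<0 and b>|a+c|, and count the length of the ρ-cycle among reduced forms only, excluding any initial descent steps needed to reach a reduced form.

D = 21, ⌊√D⌋ = 4
river: ρ → (-1,3,3)
river: ρ → (3,3,-1)
ρ-cycle length = 2 (tail of 0 descent steps not counted)

2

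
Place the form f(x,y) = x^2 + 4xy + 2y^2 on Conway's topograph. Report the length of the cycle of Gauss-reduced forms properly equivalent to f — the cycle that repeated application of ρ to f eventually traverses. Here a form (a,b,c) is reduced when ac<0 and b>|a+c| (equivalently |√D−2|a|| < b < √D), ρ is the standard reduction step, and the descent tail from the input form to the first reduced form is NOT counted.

D = 8, ⌊√D⌋ = 2
descent: ρ → (2,0,-1)
descent: ρ → (-1,2,1)  [lands on river]
river: ρ → (1,2,-1)
ρ-cycle length = 2 (tail of 2 descent steps not counted)

2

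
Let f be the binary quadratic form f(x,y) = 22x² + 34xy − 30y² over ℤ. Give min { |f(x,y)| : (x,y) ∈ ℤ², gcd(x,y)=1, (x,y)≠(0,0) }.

river: ρ → (-30,26,26)
river: ρ → (26,26,-30)
river: ρ → (-30,34,22)
river: ρ → (22,54,-10)
river: ρ → (-10,46,42)
river: ρ → (42,38,-14)
river: ρ → (-14,46,30)
river: ρ → (30,14,-30)
river: ρ → (-30,46,14)
river: ρ → (14,38,-42)
river: ρ → (-42,46,10)
river: ρ → (10,54,-22)
river: ρ → (-22,34,30)
river: ρ → (30,26,-26)
river: ρ → (-26,26,30)
river: ρ → (30,34,-22)
river: ρ → (-22,54,10)
river: ρ → (10,46,-42)
river: ρ → (-42,38,14)
river: ρ → (14,46,-30)
river: ρ → (-30,14,30)
river: ρ → (30,46,-14)
river: ρ → (-14,38,42)
river: ρ → (42,46,-10)
river: ρ → (-10,54,22)
river: ρ → (22,34,-30)
closes: descent 0, river 26
min |a| on river = 10

10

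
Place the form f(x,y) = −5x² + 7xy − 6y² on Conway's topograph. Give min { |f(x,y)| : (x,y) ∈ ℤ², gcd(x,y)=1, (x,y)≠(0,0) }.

translate: b→3 (≡-7 mod 10), so (5,-7,6)→(5,3,4)
flip: (5,3,4)→(4,-3,5)
reduced (well bottom): (4,-3,5) with a≤c, −a<b≤a
well minimum |f| = |-4| = 4 (negative-definite)

4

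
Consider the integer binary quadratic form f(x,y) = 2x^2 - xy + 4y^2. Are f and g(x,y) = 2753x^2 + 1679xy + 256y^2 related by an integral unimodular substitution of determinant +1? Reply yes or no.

D₁ = -31, D₂ = -31
f: reduced (well bottom): (2,-1,4) with a≤c, −a<b≤a
g: flip: (2753,1679,256)→(256,-1679,2753)
g: translate: b→-143 (≡-1679 mod 512), so (256,-1679,2753)→(256,-143,20)
g: flip: (256,-143,20)→(20,143,256)
g: translate: b→-17 (≡143 mod 40), so (20,143,256)→(20,-17,4)
g: flip: (20,-17,4)→(4,17,20)
g: translate: b→1 (≡17 mod 8), so (4,17,20)→(4,1,2)
g: flip: (4,1,2)→(2,-1,4)
g: reduced (well bottom): (2,-1,4) with a≤c, −a<b≤a
reduced forms (2, -1, 4) vs (2, -1, 4) ⇒ equivalent

yes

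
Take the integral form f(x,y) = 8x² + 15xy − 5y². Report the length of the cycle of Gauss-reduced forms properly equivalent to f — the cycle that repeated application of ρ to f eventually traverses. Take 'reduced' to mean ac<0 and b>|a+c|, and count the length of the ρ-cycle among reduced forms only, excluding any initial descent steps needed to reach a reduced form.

D = 385, ⌊√D⌋ = 19
river: ρ → (-5,15,8)
river: ρ → (8,17,-3)
river: ρ → (-3,19,2)
river: ρ → (2,17,-12)
river: ρ → (-12,7,7)
river: ρ → (7,7,-12)
river: ρ → (-12,17,2)
river: ρ → (2,19,-3)
river: ρ → (-3,17,8)
river: ρ → (8,15,-5)
ρ-cycle length = 10 (tail of 0 descent steps not counted)

10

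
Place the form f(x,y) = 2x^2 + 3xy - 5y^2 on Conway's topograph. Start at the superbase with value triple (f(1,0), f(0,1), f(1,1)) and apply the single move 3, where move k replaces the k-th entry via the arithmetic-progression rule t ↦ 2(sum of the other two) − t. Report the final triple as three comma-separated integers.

start (2,-5,0) = (f(1,0),f(0,1),f(1,1))
replace slot 3: 2·(2+(-5)) − 0 = -6 → (2,-5,-6)

2,-5,-6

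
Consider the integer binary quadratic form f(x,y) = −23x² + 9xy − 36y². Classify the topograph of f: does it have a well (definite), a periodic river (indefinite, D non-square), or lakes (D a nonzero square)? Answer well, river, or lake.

D = b²−4ac = 9² − 4·(-23)·(-36) = -3231
D < 0 ⇒ definite ⇒ every region one sign ⇒ single well

well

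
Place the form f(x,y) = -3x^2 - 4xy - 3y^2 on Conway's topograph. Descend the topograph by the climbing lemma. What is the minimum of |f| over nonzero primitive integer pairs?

translate: b→-2 (≡4 mod 6), so (3,4,3)→(3,-2,2)
flip: (3,-2,2)→(2,2,3)
reduced (well bottom): (2,2,3) with a≤c, −a<b≤a
well minimum |f| = |-2| = 2 (negative-definite)

2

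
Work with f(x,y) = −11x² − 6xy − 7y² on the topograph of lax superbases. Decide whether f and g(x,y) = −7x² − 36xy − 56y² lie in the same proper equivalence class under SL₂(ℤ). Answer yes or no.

D₁ = -272, D₂ = -272
f is negative-definite; reduce −f:
−f: flip: (11,6,7)→(7,-6,11)
−f: reduced (well bottom): (7,-6,11) with a≤c, −a<b≤a
flip sign back: reduced form of f is (-7,6,-11)
g is negative-definite; reduce −g:
−g: translate: b→-6 (≡36 mod 14), so (7,36,56)→(7,-6,11)
−g: reduced (well bottom): (7,-6,11) with a≤c, −a<b≤a
flip sign back: reduced form of g is (-7,6,-11)
reduced forms (-7, 6, -11) vs (-7, 6, -11) ⇒ equivalent

yes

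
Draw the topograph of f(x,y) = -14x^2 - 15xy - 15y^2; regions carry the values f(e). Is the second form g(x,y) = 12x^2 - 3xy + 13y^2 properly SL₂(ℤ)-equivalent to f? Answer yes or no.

D₁ = -615, D₂ = -615
f is negative-definite; reduce −f:
−f: translate: b→-13 (≡15 mod 28), so (14,15,15)→(14,-13,14)
−f: flip: (14,-13,14)→(14,13,14)
−f: reduced (well bottom): (14,13,14) with a≤c, −a<b≤a
flip sign back: reduced form of f is (-14,-13,-14)
g: reduced (well bottom): (12,-3,13) with a≤c, −a<b≤a
reduced forms (-14, -13, -14) vs (12, -3, 13) ⇒ inequivalent

no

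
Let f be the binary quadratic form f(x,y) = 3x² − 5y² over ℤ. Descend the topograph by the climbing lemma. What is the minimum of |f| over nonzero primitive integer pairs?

descent: ρ → (-5,0,3)
descent: ρ → (3,6,-2)  [lands on river]
river: ρ → (-2,6,3)
closes: descent 2, river 2
min |a| on river = 2

2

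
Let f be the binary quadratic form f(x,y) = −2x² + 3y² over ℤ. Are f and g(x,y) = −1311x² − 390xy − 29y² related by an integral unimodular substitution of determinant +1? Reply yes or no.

D₁ = 24, D₂ = 24
river cycle of f (length 2): (-2, 4, 1), (1, 4, -2)
river cycle of g (length 2): (-2, 4, 1), (1, 4, -2)
cycles coincide ⇒ equivalent

yes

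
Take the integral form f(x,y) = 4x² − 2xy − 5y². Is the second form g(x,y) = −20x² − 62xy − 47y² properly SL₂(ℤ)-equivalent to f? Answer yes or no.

D₁ = 84, D₂ = 84
river cycle of f (length 6): (-5, 2, 4), (4, 6, -3), (-3, 6, 4), (4, 2, -5), (-5, 8, 1), (1, 8, -5)
river cycle of g (length 6): (-5, 2, 4), (4, 6, -3), (-3, 6, 4), (4, 2, -5), (-5, 8, 1), (1, 8, -5)
cycles coincide ⇒ equivalent

yes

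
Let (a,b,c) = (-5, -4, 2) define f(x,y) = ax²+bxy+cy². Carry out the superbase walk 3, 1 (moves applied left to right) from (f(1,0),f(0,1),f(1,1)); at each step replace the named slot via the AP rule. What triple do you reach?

start (-5,2,-7) = (f(1,0),f(0,1),f(1,1))
replace slot 3: 2·((-5)+2) − (-7) = 1 → (-5,2,1)
replace slot 1: 2·(2+1) − (-5) = 11 → (11,2,1)

11,2,1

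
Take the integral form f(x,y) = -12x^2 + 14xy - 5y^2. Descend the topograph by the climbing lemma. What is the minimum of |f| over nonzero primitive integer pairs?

translate: b→10 (≡-14 mod 24), so (12,-14,5)→(12,10,3)
flip: (12,10,3)→(3,-10,12)
translate: b→2 (≡-10 mod 6), so (3,-10,12)→(3,2,4)
reduced (well bottom): (3,2,4) with a≤c, −a<b≤a
well minimum |f| = |-3| = 3 (negative-definite)

3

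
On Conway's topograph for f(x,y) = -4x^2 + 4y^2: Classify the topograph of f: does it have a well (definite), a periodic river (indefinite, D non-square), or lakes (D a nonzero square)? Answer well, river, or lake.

D = b²−4ac = 0² − 4·(-4)·4 = 64
D = 8² is a perfect square ⇒ form factors over ℤ ⇒ lakes

lake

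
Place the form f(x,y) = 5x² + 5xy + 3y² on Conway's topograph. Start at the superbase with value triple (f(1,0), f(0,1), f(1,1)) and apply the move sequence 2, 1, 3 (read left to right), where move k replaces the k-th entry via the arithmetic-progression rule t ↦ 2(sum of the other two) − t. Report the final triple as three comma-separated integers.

start (5,3,13) = (f(1,0),f(0,1),f(1,1))
replace slot 2: 2·(5+13) − 3 = 33 → (5,33,13)
replace slot 1: 2·(33+13) − 5 = 87 → (87,33,13)
replace slot 3: 2·(87+33) − 13 = 227 → (87,33,227)

87,33,227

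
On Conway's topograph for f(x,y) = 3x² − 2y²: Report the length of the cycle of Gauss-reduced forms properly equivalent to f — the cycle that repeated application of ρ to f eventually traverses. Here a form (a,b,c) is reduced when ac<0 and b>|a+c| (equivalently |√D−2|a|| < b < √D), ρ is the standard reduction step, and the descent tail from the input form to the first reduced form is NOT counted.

D = 24, ⌊√D⌋ = 4
descent: ρ → (-2,4,1)  [lands on river]
river: ρ → (1,4,-2)
ρ-cycle length = 2 (tail of 1 descent step not counted)

2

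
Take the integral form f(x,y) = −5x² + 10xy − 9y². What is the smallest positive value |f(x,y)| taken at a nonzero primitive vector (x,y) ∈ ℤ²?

translate: b→0 (≡-10 mod 10), so (5,-10,9)→(5,0,4)
flip: (5,0,4)→(4,0,5)
reduced (well bottom): (4,0,5) with a≤c, −a<b≤a
well minimum |f| = |-4| = 4 (negative-definite)

4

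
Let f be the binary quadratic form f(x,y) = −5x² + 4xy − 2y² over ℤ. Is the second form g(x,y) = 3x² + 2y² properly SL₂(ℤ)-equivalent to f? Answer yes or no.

D₁ = -24, D₂ = -24
f is negative-definite; reduce −f:
−f: flip: (5,-4,2)→(2,4,5)
−f: translate: b→0 (≡4 mod 4), so (2,4,5)→(2,0,3)
−f: reduced (well bottom): (2,0,3) with a≤c, −a<b≤a
flip sign back: reduced form of f is (-2,0,-3)
g: flip: (3,0,2)→(2,0,3)
g: reduced (well bottom): (2,0,3) with a≤c, −a<b≤a
reduced forms (-2, 0, -3) vs (2, 0, 3) ⇒ inequivalent

no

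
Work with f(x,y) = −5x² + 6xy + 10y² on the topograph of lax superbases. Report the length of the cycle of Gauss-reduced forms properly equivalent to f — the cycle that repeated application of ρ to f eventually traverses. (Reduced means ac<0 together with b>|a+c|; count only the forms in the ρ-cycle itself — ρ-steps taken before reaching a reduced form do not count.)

D = 236, ⌊√D⌋ = 15
river: ρ → (10,14,-1)
river: ρ → (-1,14,10)
river: ρ → (10,6,-5)
river: ρ → (-5,14,2)
river: ρ → (2,14,-5)
river: ρ → (-5,6,10)
ρ-cycle length = 6 (tail of 0 descent steps not counted)

6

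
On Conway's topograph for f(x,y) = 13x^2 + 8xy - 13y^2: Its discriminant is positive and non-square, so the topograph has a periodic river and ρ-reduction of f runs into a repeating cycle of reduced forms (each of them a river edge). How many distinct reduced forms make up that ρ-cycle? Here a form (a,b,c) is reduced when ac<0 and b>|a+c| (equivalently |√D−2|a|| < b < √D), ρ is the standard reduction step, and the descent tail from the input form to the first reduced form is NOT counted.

D = 740, ⌊√D⌋ = 27
river: ρ → (-13,18,8)
river: ρ → (8,14,-17)
river: ρ → (-17,20,5)
river: ρ → (5,20,-17)
river: ρ → (-17,14,8)
river: ρ → (8,18,-13)
river: ρ → (-13,8,13)
river: ρ → (13,18,-8)
river: ρ → (-8,14,17)
river: ρ → (17,20,-5)
river: ρ → (-5,20,17)
river: ρ → (17,14,-8)
river: ρ → (-8,18,13)
river: ρ → (13,8,-13)
ρ-cycle length = 14 (tail of 0 descent steps not counted)

14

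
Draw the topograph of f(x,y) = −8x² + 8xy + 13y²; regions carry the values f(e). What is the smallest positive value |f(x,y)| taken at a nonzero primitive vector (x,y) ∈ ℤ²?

river: ρ → (13,18,-3)
river: ρ → (-3,18,13)
river: ρ → (13,8,-8)
river: ρ → (-8,8,13)
closes: descent 0, river 4
min |a| on river = 3

3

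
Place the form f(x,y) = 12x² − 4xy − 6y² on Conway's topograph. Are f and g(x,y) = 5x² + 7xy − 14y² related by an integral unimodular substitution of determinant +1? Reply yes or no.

D₁ = 304, D₂ = 329
discriminants differ ⇒ not SL₂(ℤ)-equivalent

no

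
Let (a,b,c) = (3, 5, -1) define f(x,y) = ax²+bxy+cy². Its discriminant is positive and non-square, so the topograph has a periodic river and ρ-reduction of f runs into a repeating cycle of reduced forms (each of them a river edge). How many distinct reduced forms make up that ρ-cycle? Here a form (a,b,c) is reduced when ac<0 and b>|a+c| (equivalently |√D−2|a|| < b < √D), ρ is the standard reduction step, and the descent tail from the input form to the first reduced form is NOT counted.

D = 37, ⌊√D⌋ = 6
river: ρ → (-1,5,3)
river: ρ → (3,1,-3)
river: ρ → (-3,5,1)
river: ρ → (1,5,-3)
river: ρ → (-3,1,3)
river: ρ → (3,5,-1)
ρ-cycle length = 6 (tail of 0 descent steps not counted)

6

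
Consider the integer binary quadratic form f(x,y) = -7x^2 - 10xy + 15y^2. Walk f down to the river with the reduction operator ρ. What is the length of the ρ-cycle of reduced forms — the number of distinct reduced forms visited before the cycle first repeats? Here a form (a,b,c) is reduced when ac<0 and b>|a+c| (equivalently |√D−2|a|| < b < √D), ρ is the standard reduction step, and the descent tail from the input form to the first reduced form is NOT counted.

D = 520, ⌊√D⌋ = 22
descent: ρ → (15,10,-7)  [lands on river]
river: ρ → (-7,18,7)
river: ρ → (7,10,-15)
river: ρ → (-15,20,2)
river: ρ → (2,20,-15)
river: ρ → (-15,10,7)
river: ρ → (7,18,-7)
river: ρ → (-7,10,15)
river: ρ → (15,20,-2)
river: ρ → (-2,20,15)
ρ-cycle length = 10 (tail of 1 descent step not counted)

10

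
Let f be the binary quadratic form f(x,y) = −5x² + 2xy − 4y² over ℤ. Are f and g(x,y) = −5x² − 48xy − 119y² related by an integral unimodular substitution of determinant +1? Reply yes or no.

D₁ = -76, D₂ = -76
f is negative-definite; reduce −f:
−f: flip: (5,-2,4)→(4,2,5)
−f: reduced (well bottom): (4,2,5) with a≤c, −a<b≤a
flip sign back: reduced form of f is (-4,-2,-5)
g is negative-definite; reduce −g:
−g: translate: b→-2 (≡48 mod 10), so (5,48,119)→(5,-2,4)
−g: flip: (5,-2,4)→(4,2,5)
−g: reduced (well bottom): (4,2,5) with a≤c, −a<b≤a
flip sign back: reduced form of g is (-4,-2,-5)
reduced forms (-4, -2, -5) vs (-4, -2, -5) ⇒ equivalent

yes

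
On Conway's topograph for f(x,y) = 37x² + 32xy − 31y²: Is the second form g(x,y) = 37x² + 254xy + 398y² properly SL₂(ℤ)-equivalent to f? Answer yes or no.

D₁ = 5612, D₂ = 5612
river cycle of f (length 12): (-31, 30, 38), (38, 46, -23), (-23, 46, 38), (38, 30, -31), (-31, 32, 37), (37, 42, -26), (-26, 62, 17), (17, 74, -2), (-2, 74, 17), (17, 62, -26), … (2 more)
river cycle of g (length 12): (37, 32, -31), (-31, 30, 38), (38, 46, -23), (-23, 46, 38), (38, 30, -31), (-31, 32, 37), (37, 42, -26), (-26, 62, 17), (17, 74, -2), (-2, 74, 17), … (2 more)
cycles coincide ⇒ equivalent

yes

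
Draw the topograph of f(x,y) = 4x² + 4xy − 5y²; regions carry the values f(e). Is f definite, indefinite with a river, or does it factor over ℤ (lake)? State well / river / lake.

D = b²−4ac = 4² − 4·4·(-5) = 96
D > 0 non-square ⇒ indefinite ⇒ periodic river

river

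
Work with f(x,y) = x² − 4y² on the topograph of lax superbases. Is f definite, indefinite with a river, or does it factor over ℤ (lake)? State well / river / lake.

D = b²−4ac = 0² − 4·1·(-4) = 16
D = 4² is a perfect square ⇒ form factors over ℤ ⇒ lakes

lake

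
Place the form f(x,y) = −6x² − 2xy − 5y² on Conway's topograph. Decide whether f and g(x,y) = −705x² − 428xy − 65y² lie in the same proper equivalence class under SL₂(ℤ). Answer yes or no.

D₁ = -116, D₂ = -116
f is negative-definite; reduce −f:
−f: flip: (6,2,5)→(5,-2,6)
−f: reduced (well bottom): (5,-2,6) with a≤c, −a<b≤a
flip sign back: reduced form of f is (-5,2,-6)
g is negative-definite; reduce −g:
−g: flip: (705,428,65)→(65,-428,705)
−g: translate: b→-38 (≡-428 mod 130), so (65,-428,705)→(65,-38,6)
−g: flip: (65,-38,6)→(6,38,65)
−g: translate: b→2 (≡38 mod 12), so (6,38,65)→(6,2,5)
−g: flip: (6,2,5)→(5,-2,6)
−g: reduced (well bottom): (5,-2,6) with a≤c, −a<b≤a
flip sign back: reduced form of g is (-5,2,-6)
reduced forms (-5, 2, -6) vs (-5, 2, -6) ⇒ equivalent

yes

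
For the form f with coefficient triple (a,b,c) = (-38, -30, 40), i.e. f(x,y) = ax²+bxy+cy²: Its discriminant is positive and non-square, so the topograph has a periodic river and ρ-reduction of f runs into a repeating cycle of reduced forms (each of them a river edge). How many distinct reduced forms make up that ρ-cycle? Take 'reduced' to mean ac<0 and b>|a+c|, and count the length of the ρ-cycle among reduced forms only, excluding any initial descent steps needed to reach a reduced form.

D = 6980, ⌊√D⌋ = 83
descent: ρ → (40,30,-38)  [lands on river]
river: ρ → (-38,46,32)
river: ρ → (32,82,-2)
river: ρ → (-2,82,32)
river: ρ → (32,46,-38)
river: ρ → (-38,30,40)
river: ρ → (40,50,-28)
river: ρ → (-28,62,28)
river: ρ → (28,50,-40)
river: ρ → (-40,30,38)
river: ρ → (38,46,-32)
river: ρ → (-32,82,2)
river: ρ → (2,82,-32)
river: ρ → (-32,46,38)
river: ρ → (38,30,-40)
river: ρ → (-40,50,28)
river: ρ → (28,62,-28)
river: ρ → (-28,50,40)
ρ-cycle length = 18 (tail of 1 descent step not counted)

18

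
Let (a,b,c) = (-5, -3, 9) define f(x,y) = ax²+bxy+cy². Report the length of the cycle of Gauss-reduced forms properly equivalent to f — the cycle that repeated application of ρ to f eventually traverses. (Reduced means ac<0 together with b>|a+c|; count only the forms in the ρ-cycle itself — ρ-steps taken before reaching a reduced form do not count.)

D = 189, ⌊√D⌋ = 13
descent: ρ → (9,3,-5)
descent: ρ → (-5,7,7)  [lands on river]
river: ρ → (7,7,-5)
river: ρ → (-5,13,1)
river: ρ → (1,13,-5)
ρ-cycle length = 4 (tail of 2 descent steps not counted)

4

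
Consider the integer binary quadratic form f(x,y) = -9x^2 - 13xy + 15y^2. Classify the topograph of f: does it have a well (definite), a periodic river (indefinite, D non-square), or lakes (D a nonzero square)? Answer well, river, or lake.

D = b²−4ac = (-13)² − 4·(-9)·15 = 709
D > 0 non-square ⇒ indefinite ⇒ periodic river

river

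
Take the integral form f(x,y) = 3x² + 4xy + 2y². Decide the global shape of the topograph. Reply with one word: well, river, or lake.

D = b²−4ac = 4² − 4·3·2 = -8
D < 0 ⇒ definite ⇒ every region one sign ⇒ single well

well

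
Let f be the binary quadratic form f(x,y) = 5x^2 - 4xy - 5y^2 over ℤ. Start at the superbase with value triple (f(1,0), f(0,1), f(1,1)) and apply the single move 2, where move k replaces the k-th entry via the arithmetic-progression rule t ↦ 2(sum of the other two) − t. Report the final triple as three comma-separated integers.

start (5,-5,-4) = (f(1,0),f(0,1),f(1,1))
replace slot 2: 2·(5+(-4)) − (-5) = 7 → (5,7,-4)

5,7,-4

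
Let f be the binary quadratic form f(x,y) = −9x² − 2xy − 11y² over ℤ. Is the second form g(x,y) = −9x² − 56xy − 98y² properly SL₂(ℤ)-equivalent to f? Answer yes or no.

D₁ = -392, D₂ = -392
f is negative-definite; reduce −f:
−f: reduced (well bottom): (9,2,11) with a≤c, −a<b≤a
flip sign back: reduced form of f is (-9,-2,-11)
g is negative-definite; reduce −g:
−g: translate: b→2 (≡56 mod 18), so (9,56,98)→(9,2,11)
−g: reduced (well bottom): (9,2,11) with a≤c, −a<b≤a
flip sign back: reduced form of g is (-9,-2,-11)
reduced forms (-9, -2, -11) vs (-9, -2, -11) ⇒ equivalent

yes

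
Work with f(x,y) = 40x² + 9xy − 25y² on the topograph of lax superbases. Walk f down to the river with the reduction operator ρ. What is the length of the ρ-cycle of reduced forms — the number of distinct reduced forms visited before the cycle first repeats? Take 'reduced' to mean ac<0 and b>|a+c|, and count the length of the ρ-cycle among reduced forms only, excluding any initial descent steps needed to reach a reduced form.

D = 4081, ⌊√D⌋ = 63
descent: ρ → (-25,41,24)  [lands on river]
river: ρ → (24,55,-11)
river: ρ → (-11,55,24)
river: ρ → (24,41,-25)
river: ρ → (-25,59,6)
river: ρ → (6,61,-15)
river: ρ → (-15,59,10)
river: ρ → (10,61,-9)
river: ρ → (-9,47,52)
river: ρ → (52,57,-4)
river: ρ → (-4,63,7)
river: ρ → (7,63,-4)
river: ρ → (-4,57,52)
river: ρ → (52,47,-9)
river: ρ → (-9,61,10)
river: ρ → (10,59,-15)
river: ρ → (-15,61,6)
river: ρ → (6,59,-25)
ρ-cycle length = 18 (tail of 1 descent step not counted)

18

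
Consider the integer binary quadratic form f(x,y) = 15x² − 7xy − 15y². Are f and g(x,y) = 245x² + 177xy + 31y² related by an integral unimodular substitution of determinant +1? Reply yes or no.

D₁ = 949, D₂ = 949
river cycle of f (length 26): (-15, 7, 15), (15, 23, -7), (-7, 19, 21), (21, 23, -5), (-5, 27, 11), (11, 17, -15), (-15, 13, 13), (13, 13, -15), (-15, 17, 11), (11, 27, -5), … (16 more)
river cycle of g (length 26): (-7, 19, 21), (21, 23, -5), (-5, 27, 11), (11, 17, -15), (-15, 13, 13), (13, 13, -15), (-15, 17, 11), (11, 27, -5), (-5, 23, 21), (21, 19, -7), … (16 more)
cycles coincide ⇒ equivalent

yes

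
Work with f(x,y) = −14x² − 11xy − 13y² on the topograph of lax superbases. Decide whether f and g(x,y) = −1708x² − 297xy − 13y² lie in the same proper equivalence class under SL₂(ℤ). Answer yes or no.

D₁ = -607, D₂ = -607
f is negative-definite; reduce −f:
−f: flip: (14,11,13)→(13,-11,14)
−f: reduced (well bottom): (13,-11,14) with a≤c, −a<b≤a
flip sign back: reduced form of f is (-13,11,-14)
g is negative-definite; reduce −g:
−g: flip: (1708,297,13)→(13,-297,1708)
−g: translate: b→-11 (≡-297 mod 26), so (13,-297,1708)→(13,-11,14)
−g: reduced (well bottom): (13,-11,14) with a≤c, −a<b≤a
flip sign back: reduced form of g is (-13,11,-14)
reduced forms (-13, 11, -14) vs (-13, 11, -14) ⇒ equivalent

yes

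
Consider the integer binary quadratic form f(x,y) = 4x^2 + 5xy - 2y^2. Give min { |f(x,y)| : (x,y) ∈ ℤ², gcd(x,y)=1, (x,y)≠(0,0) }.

river: ρ → (-2,7,1)
river: ρ → (1,7,-2)
river: ρ → (-2,5,4)
river: ρ → (4,3,-3)
river: ρ → (-3,3,4)
river: ρ → (4,5,-2)
closes: descent 0, river 6
min |a| on river = 1

1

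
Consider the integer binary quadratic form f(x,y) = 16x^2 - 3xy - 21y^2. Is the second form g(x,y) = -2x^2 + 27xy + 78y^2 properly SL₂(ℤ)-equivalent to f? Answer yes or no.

D₁ = 1353, D₂ = 1353
river cycle of f (length 12): (16, 29, -8), (-8, 35, 4), (4, 29, -32), (-32, 35, 1), (1, 35, -32), (-32, 29, 4), (4, 35, -8), (-8, 29, 16), (16, 35, -2), (-2, 33, 33), … (2 more)
river cycle of g (length 12): (-2, 35, 16), (16, 29, -8), (-8, 35, 4), (4, 29, -32), (-32, 35, 1), (1, 35, -32), (-32, 29, 4), (4, 35, -8), (-8, 29, 16), (16, 35, -2), … (2 more)
cycles coincide ⇒ equivalent

yes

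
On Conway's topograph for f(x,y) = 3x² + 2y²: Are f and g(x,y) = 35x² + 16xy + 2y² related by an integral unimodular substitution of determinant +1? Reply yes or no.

D₁ = -24, D₂ = -24
f: flip: (3,0,2)→(2,0,3)
f: reduced (well bottom): (2,0,3) with a≤c, −a<b≤a
g: flip: (35,16,2)→(2,-16,35)
g: translate: b→0 (≡-16 mod 4), so (2,-16,35)→(2,0,3)
g: reduced (well bottom): (2,0,3) with a≤c, −a<b≤a
reduced forms (2, 0, 3) vs (2, 0, 3) ⇒ equivalent

yes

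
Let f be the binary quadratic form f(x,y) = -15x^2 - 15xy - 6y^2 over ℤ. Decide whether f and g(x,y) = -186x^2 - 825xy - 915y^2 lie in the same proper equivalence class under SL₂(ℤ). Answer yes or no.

D₁ = -135, D₂ = -135
f is negative-definite; reduce −f:
−f: flip: (15,15,6)→(6,-15,15)
−f: translate: b→-3 (≡-15 mod 12), so (6,-15,15)→(6,-3,6)
−f: flip: (6,-3,6)→(6,3,6)
−f: reduced (well bottom): (6,3,6) with a≤c, −a<b≤a
flip sign back: reduced form of f is (-6,-3,-6)
g is negative-definite; reduce −g:
−g: translate: b→81 (≡825 mod 372), so (186,825,915)→(186,81,9)
−g: flip: (186,81,9)→(9,-81,186)
−g: translate: b→9 (≡-81 mod 18), so (9,-81,186)→(9,9,6)
−g: flip: (9,9,6)→(6,-9,9)
−g: translate: b→3 (≡-9 mod 12), so (6,-9,9)→(6,3,6)
−g: reduced (well bottom): (6,3,6) with a≤c, −a<b≤a
flip sign back: reduced form of g is (-6,-3,-6)
reduced forms (-6, -3, -6) vs (-6, -3, -6) ⇒ equivalent

yes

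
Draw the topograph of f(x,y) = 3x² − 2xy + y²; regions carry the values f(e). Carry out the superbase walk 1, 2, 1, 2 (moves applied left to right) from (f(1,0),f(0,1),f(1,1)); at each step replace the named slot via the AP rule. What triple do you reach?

start (3,1,2) = (f(1,0),f(0,1),f(1,1))
replace slot 1: 2·(1+2) − 3 = 3 → (3,1,2)
replace slot 2: 2·(3+2) − 1 = 9 → (3,9,2)
replace slot 1: 2·(9+2) − 3 = 19 → (19,9,2)
replace slot 2: 2·(19+2) − 9 = 33 → (19,33,2)

19,33,2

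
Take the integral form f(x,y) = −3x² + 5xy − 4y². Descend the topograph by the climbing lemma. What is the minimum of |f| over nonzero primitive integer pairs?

translate: b→1 (≡-5 mod 6), so (3,-5,4)→(3,1,2)
flip: (3,1,2)→(2,-1,3)
reduced (well bottom): (2,-1,3) with a≤c, −a<b≤a
well minimum |f| = |-2| = 2 (negative-definite)

2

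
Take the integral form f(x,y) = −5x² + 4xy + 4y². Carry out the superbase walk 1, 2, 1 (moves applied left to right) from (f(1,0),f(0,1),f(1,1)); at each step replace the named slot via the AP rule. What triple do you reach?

start (-5,4,3) = (f(1,0),f(0,1),f(1,1))
replace slot 1: 2·(4+3) − (-5) = 19 → (19,4,3)
replace slot 2: 2·(19+3) − 4 = 40 → (19,40,3)
replace slot 1: 2·(40+3) − 19 = 67 → (67,40,3)

67,40,3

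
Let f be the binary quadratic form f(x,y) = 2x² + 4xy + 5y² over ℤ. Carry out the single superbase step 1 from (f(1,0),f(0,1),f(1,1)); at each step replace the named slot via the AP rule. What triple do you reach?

start (2,5,11) = (f(1,0),f(0,1),f(1,1))
replace slot 1: 2·(5+11) − 2 = 30 → (30,5,11)

30,5,11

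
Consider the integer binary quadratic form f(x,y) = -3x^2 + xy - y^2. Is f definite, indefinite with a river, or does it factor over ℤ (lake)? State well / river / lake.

D = b²−4ac = 1² − 4·(-3)·(-1) = -11
D < 0 ⇒ definite ⇒ every region one sign ⇒ single well

well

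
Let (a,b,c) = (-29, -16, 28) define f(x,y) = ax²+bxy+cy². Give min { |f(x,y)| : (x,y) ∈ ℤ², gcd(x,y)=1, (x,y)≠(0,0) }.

descent: ρ → (28,16,-29)  [lands on river]
river: ρ → (-29,42,15)
river: ρ → (15,48,-20)
river: ρ → (-20,32,31)
river: ρ → (31,30,-21)
river: ρ → (-21,54,7)
river: ρ → (7,58,-5)
river: ρ → (-5,52,40)
river: ρ → (40,28,-17)
river: ρ → (-17,40,28)
closes: descent 1, river 10
min |a| on river = 5

5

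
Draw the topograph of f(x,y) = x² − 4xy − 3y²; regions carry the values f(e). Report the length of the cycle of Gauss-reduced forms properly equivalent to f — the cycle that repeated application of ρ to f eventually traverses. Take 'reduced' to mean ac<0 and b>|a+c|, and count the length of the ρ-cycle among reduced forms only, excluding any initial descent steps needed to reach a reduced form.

D = 28, ⌊√D⌋ = 5
descent: ρ → (-3,4,1)  [lands on river]
river: ρ → (1,4,-3)
river: ρ → (-3,2,2)
river: ρ → (2,2,-3)
ρ-cycle length = 4 (tail of 1 descent step not counted)

4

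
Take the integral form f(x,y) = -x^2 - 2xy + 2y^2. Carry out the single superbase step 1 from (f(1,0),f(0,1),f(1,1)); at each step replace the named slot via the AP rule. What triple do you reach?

start (-1,2,-1) = (f(1,0),f(0,1),f(1,1))
replace slot 1: 2·(2+(-1)) − (-1) = 3 → (3,2,-1)

3,2,-1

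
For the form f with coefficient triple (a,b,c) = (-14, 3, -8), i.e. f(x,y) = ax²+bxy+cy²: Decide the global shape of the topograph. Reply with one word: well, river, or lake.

D = b²−4ac = 3² − 4·(-14)·(-8) = -439
D < 0 ⇒ definite ⇒ every region one sign ⇒ single well

well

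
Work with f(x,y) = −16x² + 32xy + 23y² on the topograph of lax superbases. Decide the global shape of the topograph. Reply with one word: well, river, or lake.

D = b²−4ac = 32² − 4·(-16)·23 = 2496
D > 0 non-square ⇒ indefinite ⇒ periodic river

river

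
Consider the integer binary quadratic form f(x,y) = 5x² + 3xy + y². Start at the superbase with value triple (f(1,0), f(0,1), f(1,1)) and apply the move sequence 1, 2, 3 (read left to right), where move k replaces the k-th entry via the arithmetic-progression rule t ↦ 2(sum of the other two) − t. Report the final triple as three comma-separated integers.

start (5,1,9) = (f(1,0),f(0,1),f(1,1))
replace slot 1: 2·(1+9) − 5 = 15 → (15,1,9)
replace slot 2: 2·(15+9) − 1 = 47 → (15,47,9)
replace slot 3: 2·(15+47) − 9 = 115 → (15,47,115)

15,47,115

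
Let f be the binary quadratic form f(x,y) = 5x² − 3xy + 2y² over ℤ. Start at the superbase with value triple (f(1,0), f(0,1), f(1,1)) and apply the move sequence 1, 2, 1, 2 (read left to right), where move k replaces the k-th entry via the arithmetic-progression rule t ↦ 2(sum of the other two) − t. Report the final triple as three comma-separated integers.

start (5,2,4) = (f(1,0),f(0,1),f(1,1))
replace slot 1: 2·(2+4) − 5 = 7 → (7,2,4)
replace slot 2: 2·(7+4) − 2 = 20 → (7,20,4)
replace slot 1: 2·(20+4) − 7 = 41 → (41,20,4)
replace slot 2: 2·(41+4) − 20 = 70 → (41,70,4)

41,70,4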